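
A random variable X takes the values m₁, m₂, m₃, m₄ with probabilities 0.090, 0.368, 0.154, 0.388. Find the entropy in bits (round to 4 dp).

H = −Σ pᵢ log₂ pᵢ.
−0.090·log₂(0.090) = 0.3127
−0.368·log₂(0.368) = 0.5307
−0.154·log₂(0.154) = 0.4156
−0.388·log₂(0.388) = 0.5300
Sum ≈ 1.7890 → 1.7890 bits.

1.7890 bits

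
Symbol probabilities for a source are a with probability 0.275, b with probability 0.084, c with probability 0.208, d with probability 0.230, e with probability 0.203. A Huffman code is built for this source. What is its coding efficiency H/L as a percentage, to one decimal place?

97.9%

Entropy H = −Σ p log₂ p ≈ 2.2382 bits.
Huffman merges: 21/250+203/1000→287/1000; 26/125+23/100→219/500; 11/40+287/1000→281/500; 219/500+281/500→1. L = 2287/1000 ≈ 2.2870.
Efficiency = H/L = 2.2382/2.2870 = 97.9%.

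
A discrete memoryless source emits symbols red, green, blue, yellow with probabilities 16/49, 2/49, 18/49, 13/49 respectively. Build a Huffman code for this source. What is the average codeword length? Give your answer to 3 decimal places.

Repeatedly combine the two least-probable nodes; the expected code length is the sum of the merged weights.
merge 2/49 + 13/49 → 15/49
merge 15/49 + 16/49 → 31/49
merge 18/49 + 31/49 → 1
L = 15/49 + 31/49 + 1 = 95/49 ≈ 1.939 bits/symbol.

1.939 bits/symbol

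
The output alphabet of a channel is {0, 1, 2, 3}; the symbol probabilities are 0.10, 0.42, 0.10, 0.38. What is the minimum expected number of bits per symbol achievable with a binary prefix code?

1.78 bits/symbol

Repeatedly combine the two least-probable nodes; the expected code length is the sum of the merged weights.
merge 1/10 + 1/10 → 1/5
merge 1/5 + 19/50 → 29/50
merge 21/50 + 29/50 → 1
L = 1/5 + 29/50 + 1 = 89/50 = 1.78 bits/symbol.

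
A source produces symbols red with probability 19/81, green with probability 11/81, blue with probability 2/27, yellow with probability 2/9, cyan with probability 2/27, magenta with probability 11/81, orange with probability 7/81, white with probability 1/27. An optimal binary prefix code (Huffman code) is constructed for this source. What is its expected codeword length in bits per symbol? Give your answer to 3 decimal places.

2.815 bits/symbol

Repeatedly combine the two least-probable nodes; the expected code length is the sum of the merged weights.
merge 1/27 + 2/27 → 1/9
merge 2/27 + 7/81 → 13/81
merge 1/9 + 11/81 → 20/81
merge 11/81 + 13/81 → 8/27
merge 2/9 + 19/81 → 37/81
merge 20/81 + 8/27 → 44/81
merge 37/81 + 44/81 → 1
L = 1/9 + 13/81 + 20/81 + 8/27 + 37/81 + 44/81 + 1 = 76/27 ≈ 2.815 bits/symbol.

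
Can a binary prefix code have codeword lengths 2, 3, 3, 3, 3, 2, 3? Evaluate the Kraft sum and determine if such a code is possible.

With common denominator 2^3 = 8: Σ 2^(−ℓᵢ) = 2/8 + 1/8 + 1/8 + 1/8 + 1/8 + 2/8 + 1/8 = 9/8 = 1.125.
Kraft's inequality requires Σ ≤ 1; here Σ = 1.125 > 1, so no such prefix code exists.

1.125; no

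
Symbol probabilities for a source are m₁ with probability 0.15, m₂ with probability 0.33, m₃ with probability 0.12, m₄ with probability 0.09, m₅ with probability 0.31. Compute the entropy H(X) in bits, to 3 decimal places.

H = −Σ pᵢ log₂ pᵢ.
−0.15·log₂(0.15) = 0.4105
−0.33·log₂(0.33) = 0.5278
−0.12·log₂(0.12) = 0.3671
−0.09·log₂(0.09) = 0.3127
−0.31·log₂(0.31) = 0.5238
Sum ≈ 2.1419 → 2.142 bits.

2.142 bits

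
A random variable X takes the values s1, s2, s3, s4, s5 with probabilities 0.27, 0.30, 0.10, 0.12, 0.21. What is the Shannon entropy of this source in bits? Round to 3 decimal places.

2.203 bits

H = −Σ pᵢ log₂ pᵢ.
−0.27·log₂(0.27) = 0.5100
−0.30·log₂(0.30) = 0.5211
−0.10·log₂(0.10) = 0.3322
−0.12·log₂(0.12) = 0.3671
−0.21·log₂(0.21) = 0.4728
Sum ≈ 2.2032 → 2.203 bits.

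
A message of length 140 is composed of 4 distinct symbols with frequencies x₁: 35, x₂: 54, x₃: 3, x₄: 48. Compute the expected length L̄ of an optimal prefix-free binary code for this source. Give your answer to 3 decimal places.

1.886 bits/symbol

Probabilities are the counts divided by 140.
Repeatedly combine the two least-probable nodes; the expected code length is the sum of the merged weights.
merge 3/140 + 1/4 → 19/70
merge 19/70 + 12/35 → 43/70
merge 27/70 + 43/70 → 1
L = 19/70 + 43/70 + 1 = 66/35 ≈ 1.886 bits/symbol.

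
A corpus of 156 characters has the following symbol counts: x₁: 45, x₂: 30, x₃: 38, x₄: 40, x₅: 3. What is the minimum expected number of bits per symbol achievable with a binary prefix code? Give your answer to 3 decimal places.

2.212 bits/symbol

Probabilities are the counts divided by 156.
Repeatedly combine the two least-probable nodes; the expected code length is the sum of the merged weights.
merge 1/52 + 5/26 → 11/52
merge 11/52 + 19/78 → 71/156
merge 10/39 + 15/52 → 85/156
merge 71/156 + 85/156 → 1
L = 11/52 + 71/156 + 85/156 + 1 = 115/52 ≈ 2.212 bits/symbol.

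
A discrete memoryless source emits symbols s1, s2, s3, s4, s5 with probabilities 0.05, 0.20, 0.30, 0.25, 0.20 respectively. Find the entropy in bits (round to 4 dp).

H = −Σ pᵢ log₂ pᵢ.
−0.05·log₂(0.05) = 0.2161
−0.20·log₂(0.20) = 0.4644
−0.30·log₂(0.30) = 0.5211
−0.25·log₂(0.25) = 0.5000
−0.20·log₂(0.20) = 0.4644
Sum ≈ 2.1660 → 2.1660 bits.

2.1660 bits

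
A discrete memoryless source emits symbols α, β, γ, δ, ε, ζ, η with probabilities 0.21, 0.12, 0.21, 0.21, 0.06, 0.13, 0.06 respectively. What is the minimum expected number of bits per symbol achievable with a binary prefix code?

2.7 bits/symbol

Repeatedly combine the two least-probable nodes; the expected code length is the sum of the merged weights.
merge 3/50 + 3/50 → 3/25
merge 3/25 + 3/25 → 6/25
merge 13/100 + 21/100 → 17/50
merge 21/100 + 21/100 → 21/50
merge 6/25 + 17/50 → 29/50
merge 21/50 + 29/50 → 1
L = 3/25 + 6/25 + 17/50 + 21/50 + 29/50 + 1 = 27/10 = 2.7 bits/symbol.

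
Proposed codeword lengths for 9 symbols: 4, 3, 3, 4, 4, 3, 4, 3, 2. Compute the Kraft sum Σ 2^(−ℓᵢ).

1

With common denominator 2^4 = 16: Σ 2^(−ℓᵢ) = 1/16 + 2/16 + 2/16 + 1/16 + 1/16 + 2/16 + 1/16 + 2/16 + 4/16 = 16/16 = 1.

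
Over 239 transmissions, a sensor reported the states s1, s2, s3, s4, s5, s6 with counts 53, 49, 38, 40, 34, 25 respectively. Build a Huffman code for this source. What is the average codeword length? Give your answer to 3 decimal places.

Probabilities are the counts divided by 239.
Repeatedly combine the two least-probable nodes; the expected code length is the sum of the merged weights.
merge 25/239 + 34/239 → 59/239
merge 38/239 + 40/239 → 78/239
merge 49/239 + 53/239 → 102/239
merge 59/239 + 78/239 → 137/239
merge 102/239 + 137/239 → 1
L = 59/239 + 78/239 + 102/239 + 137/239 + 1 = 615/239 ≈ 2.573 bits/symbol.

2.573 bits/symbol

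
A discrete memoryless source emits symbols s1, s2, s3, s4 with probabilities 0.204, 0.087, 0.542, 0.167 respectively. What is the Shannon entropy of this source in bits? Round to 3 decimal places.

H = −Σ pᵢ log₂ pᵢ.
−0.204·log₂(0.204) = 0.4678
−0.087·log₂(0.087) = 0.3065
−0.542·log₂(0.542) = 0.4789
−0.167·log₂(0.167) = 0.4312
Sum ≈ 1.6845 → 1.684 bits.

1.684 bits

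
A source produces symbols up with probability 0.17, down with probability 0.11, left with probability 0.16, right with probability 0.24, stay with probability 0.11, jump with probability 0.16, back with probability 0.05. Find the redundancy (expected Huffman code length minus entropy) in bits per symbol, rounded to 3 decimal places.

Entropy H = −Σ p log₂ p ≈ 2.6914 bits.
Huffman merges: 1/20+11/100→4/25; 11/100+4/25→27/100; 4/25+4/25→8/25; 17/100+6/25→41/100; 27/100+8/25→59/100; 41/100+59/100→1. L = 11/4 ≈ 2.7500.
L − H = 2.7500 − 2.6914 = 0.059 bits.

0.059 bits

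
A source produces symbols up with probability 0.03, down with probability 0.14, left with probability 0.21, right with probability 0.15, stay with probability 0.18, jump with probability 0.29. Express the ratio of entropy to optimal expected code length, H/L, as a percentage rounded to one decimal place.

Entropy H = −Σ p log₂ p ≈ 2.3955 bits.
Huffman merges: 3/100+7/50→17/100; 3/20+17/100→8/25; 9/50+21/100→39/100; 29/100+8/25→61/100; 39/100+61/100→1. L = 249/100 ≈ 2.4900.
Efficiency = H/L = 2.3955/2.4900 = 96.2%.

96.2%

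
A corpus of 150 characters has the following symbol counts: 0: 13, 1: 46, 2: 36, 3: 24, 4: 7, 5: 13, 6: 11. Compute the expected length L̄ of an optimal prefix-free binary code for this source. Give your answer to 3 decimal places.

Probabilities are the counts divided by 150.
Repeatedly combine the two least-probable nodes; the expected code length is the sum of the merged weights.
merge 7/150 + 11/150 → 3/25
merge 13/150 + 13/150 → 13/75
merge 3/25 + 4/25 → 7/25
merge 13/75 + 6/25 → 31/75
merge 7/25 + 23/75 → 44/75
merge 31/75 + 44/75 → 1
L = 3/25 + 13/75 + 7/25 + 31/75 + 44/75 + 1 = 193/75 ≈ 2.573 bits/symbol.

2.573 bits/symbol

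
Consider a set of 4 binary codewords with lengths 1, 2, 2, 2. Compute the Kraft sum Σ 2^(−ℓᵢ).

1.25

With common denominator 2^2 = 4: Σ 2^(−ℓᵢ) = 2/4 + 1/4 + 1/4 + 1/4 = 5/4 = 1.25.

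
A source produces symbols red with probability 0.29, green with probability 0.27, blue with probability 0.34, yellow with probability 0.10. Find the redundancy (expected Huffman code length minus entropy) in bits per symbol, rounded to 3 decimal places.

Entropy H = −Σ p log₂ p ≈ 1.8893 bits.
Huffman merges: 1/10+27/100→37/100; 29/100+17/50→63/100; 37/100+63/100→1. L = 2 ≈ 2.0000.
L − H = 2.0000 − 1.8893 = 0.111 bits.

0.111 bits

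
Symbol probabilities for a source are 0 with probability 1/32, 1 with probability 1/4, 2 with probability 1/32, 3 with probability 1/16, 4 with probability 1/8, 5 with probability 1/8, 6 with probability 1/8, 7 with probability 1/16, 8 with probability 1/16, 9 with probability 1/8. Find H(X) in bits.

Each probability is a power of 1/2, so log₂(1/p) is an integer.
H = Σ p·log₂(1/p) = 1/32·5 + 1/4·2 + 1/32·5 + 1/16·4 + 1/8·3 + 1/8·3 + 1/8·3 + 1/16·4 + 1/16·4 + 1/8·3 = 3.0625 bits.

3.0625 bits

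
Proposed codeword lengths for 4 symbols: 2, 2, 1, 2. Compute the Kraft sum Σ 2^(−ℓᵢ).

With common denominator 2^2 = 4: Σ 2^(−ℓᵢ) = 1/4 + 1/4 + 2/4 + 1/4 = 5/4 = 1.25.

1.25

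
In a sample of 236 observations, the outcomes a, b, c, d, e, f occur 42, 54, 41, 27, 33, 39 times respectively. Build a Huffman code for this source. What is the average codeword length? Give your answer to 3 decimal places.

Probabilities are the counts divided by 236.
Repeatedly combine the two least-probable nodes; the expected code length is the sum of the merged weights.
merge 27/236 + 33/236 → 15/59
merge 39/236 + 41/236 → 20/59
merge 21/118 + 27/118 → 24/59
merge 15/59 + 20/59 → 35/59
merge 24/59 + 35/59 → 1
L = 15/59 + 20/59 + 24/59 + 35/59 + 1 = 153/59 ≈ 2.593 bits/symbol.

2.593 bits/symbol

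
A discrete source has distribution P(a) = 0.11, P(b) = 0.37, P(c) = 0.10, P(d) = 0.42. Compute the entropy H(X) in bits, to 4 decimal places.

1.7389 bits

H = −Σ pᵢ log₂ pᵢ.
−0.11·log₂(0.11) = 0.3503
−0.37·log₂(0.37) = 0.5307
−0.10·log₂(0.10) = 0.3322
−0.42·log₂(0.42) = 0.5256
Sum ≈ 1.7389 → 1.7389 bits.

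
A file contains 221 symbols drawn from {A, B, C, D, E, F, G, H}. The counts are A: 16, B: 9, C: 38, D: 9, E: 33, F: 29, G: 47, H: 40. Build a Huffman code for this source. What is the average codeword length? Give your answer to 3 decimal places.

Probabilities are the counts divided by 221.
Repeatedly combine the two least-probable nodes; the expected code length is the sum of the merged weights.
merge 9/221 + 9/221 → 18/221
merge 16/221 + 18/221 → 2/13
merge 29/221 + 33/221 → 62/221
merge 2/13 + 38/221 → 72/221
merge 40/221 + 47/221 → 87/221
merge 62/221 + 72/221 → 134/221
merge 87/221 + 134/221 → 1
L = 18/221 + 2/13 + 62/221 + 72/221 + 87/221 + 134/221 + 1 = 628/221 ≈ 2.842 bits/symbol.

2.842 bits/symbol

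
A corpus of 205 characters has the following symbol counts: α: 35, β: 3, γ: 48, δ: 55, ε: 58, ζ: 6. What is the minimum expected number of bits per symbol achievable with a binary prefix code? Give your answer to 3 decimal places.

Probabilities are the counts divided by 205.
Repeatedly combine the two least-probable nodes; the expected code length is the sum of the merged weights.
merge 3/205 + 6/205 → 9/205
merge 9/205 + 7/41 → 44/205
merge 44/205 + 48/205 → 92/205
merge 11/41 + 58/205 → 113/205
merge 92/205 + 113/205 → 1
L = 9/205 + 44/205 + 92/205 + 113/205 + 1 = 463/205 ≈ 2.259 bits/symbol.

2.259 bits/symbol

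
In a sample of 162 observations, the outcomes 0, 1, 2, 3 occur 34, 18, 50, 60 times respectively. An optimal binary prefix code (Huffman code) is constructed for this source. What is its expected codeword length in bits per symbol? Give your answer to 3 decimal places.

1.951 bits/symbol

Probabilities are the counts divided by 162.
Repeatedly combine the two least-probable nodes; the expected code length is the sum of the merged weights.
merge 1/9 + 17/81 → 26/81
merge 25/81 + 26/81 → 17/27
merge 10/27 + 17/27 → 1
L = 26/81 + 17/27 + 1 = 158/81 ≈ 1.951 bits/symbol.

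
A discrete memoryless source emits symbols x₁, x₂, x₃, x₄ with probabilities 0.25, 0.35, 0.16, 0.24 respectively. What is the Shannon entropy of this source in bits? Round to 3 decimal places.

1.947 bits

H = −Σ pᵢ log₂ pᵢ.
−0.25·log₂(0.25) = 0.5000
−0.35·log₂(0.35) = 0.5301
−0.16·log₂(0.16) = 0.4230
−0.24·log₂(0.24) = 0.4941
Sum ≈ 1.9473 → 1.947 bits.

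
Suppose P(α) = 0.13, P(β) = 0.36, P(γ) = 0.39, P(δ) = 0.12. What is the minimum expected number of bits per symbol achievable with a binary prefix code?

Repeatedly combine the two least-probable nodes; the expected code length is the sum of the merged weights.
merge 3/25 + 13/100 → 1/4
merge 1/4 + 9/25 → 61/100
merge 39/100 + 61/100 → 1
L = 1/4 + 61/100 + 1 = 93/50 = 1.86 bits/symbol.

1.86 bits/symbol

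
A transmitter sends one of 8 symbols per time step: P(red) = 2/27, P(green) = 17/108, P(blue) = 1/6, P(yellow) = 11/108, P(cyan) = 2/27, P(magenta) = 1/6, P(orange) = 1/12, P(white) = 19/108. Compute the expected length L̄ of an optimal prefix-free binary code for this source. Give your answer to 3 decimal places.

Repeatedly combine the two least-probable nodes; the expected code length is the sum of the merged weights.
merge 2/27 + 2/27 → 4/27
merge 1/12 + 11/108 → 5/27
merge 4/27 + 17/108 → 11/36
merge 1/6 + 1/6 → 1/3
merge 19/108 + 5/27 → 13/36
merge 11/36 + 1/3 → 23/36
merge 13/36 + 23/36 → 1
L = 4/27 + 5/27 + 11/36 + 1/3 + 13/36 + 23/36 + 1 = 107/36 ≈ 2.972 bits/symbol.

2.972 bits/symbol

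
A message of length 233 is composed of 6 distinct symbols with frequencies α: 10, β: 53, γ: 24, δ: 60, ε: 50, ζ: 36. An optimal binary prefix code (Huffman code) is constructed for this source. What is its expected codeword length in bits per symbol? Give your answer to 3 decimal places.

2.446 bits/symbol

Probabilities are the counts divided by 233.
Repeatedly combine the two least-probable nodes; the expected code length is the sum of the merged weights.
merge 10/233 + 24/233 → 34/233
merge 34/233 + 36/233 → 70/233
merge 50/233 + 53/233 → 103/233
merge 60/233 + 70/233 → 130/233
merge 103/233 + 130/233 → 1
L = 34/233 + 70/233 + 103/233 + 130/233 + 1 = 570/233 ≈ 2.446 bits/symbol.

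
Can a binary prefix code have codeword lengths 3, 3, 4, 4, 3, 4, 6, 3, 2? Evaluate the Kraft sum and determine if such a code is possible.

With common denominator 2^6 = 64: Σ 2^(−ℓᵢ) = 8/64 + 8/64 + 4/64 + 4/64 + 8/64 + 4/64 + 1/64 + 8/64 + 16/64 = 61/64 = 0.953125.
Kraft's inequality requires Σ ≤ 1; here Σ = 0.953125 ≤ 1, so such a prefix code exists.

0.953125; yes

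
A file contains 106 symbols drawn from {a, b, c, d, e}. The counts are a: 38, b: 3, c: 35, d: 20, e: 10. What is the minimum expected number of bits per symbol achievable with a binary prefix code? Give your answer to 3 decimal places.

2.075 bits/symbol

Probabilities are the counts divided by 106.
Repeatedly combine the two least-probable nodes; the expected code length is the sum of the merged weights.
merge 3/106 + 5/53 → 13/106
merge 13/106 + 10/53 → 33/106
merge 33/106 + 35/106 → 34/53
merge 19/53 + 34/53 → 1
L = 13/106 + 33/106 + 34/53 + 1 = 110/53 ≈ 2.075 bits/symbol.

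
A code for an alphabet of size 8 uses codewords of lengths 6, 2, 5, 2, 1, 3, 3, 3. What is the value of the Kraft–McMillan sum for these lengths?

1.421875

With common denominator 2^6 = 64: Σ 2^(−ℓᵢ) = 1/64 + 16/64 + 2/64 + 16/64 + 32/64 + 8/64 + 8/64 + 8/64 = 91/64 = 1.421875.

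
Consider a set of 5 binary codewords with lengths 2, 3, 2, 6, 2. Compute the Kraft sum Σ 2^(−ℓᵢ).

0.890625

With common denominator 2^6 = 64: Σ 2^(−ℓᵢ) = 16/64 + 8/64 + 16/64 + 1/64 + 16/64 = 57/64 = 0.890625.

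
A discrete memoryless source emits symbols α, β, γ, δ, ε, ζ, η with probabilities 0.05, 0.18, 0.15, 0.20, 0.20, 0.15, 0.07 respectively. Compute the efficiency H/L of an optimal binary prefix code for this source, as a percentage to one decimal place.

Entropy H = −Σ p log₂ p ≈ 2.6798 bits.
Huffman merges: 1/20+7/100→3/25; 3/25+3/20→27/100; 3/20+9/50→33/100; 1/5+1/5→2/5; 27/100+33/100→3/5; 2/5+3/5→1. L = 68/25 ≈ 2.7200.
Efficiency = H/L = 2.6798/2.7200 = 98.5%.

98.5%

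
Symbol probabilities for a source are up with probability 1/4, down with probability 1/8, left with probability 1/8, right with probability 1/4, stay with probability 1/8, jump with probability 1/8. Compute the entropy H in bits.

Each probability is a power of 1/2, so log₂(1/p) is an integer.
H = Σ p·log₂(1/p) = 1/4·2 + 1/8·3 + 1/8·3 + 1/4·2 + 1/8·3 + 1/8·3 = 2.5 bits.

2.5 bits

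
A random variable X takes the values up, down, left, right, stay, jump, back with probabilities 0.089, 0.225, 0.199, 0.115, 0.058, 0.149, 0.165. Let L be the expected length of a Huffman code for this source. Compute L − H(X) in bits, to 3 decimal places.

0.029 bits

Entropy H = −Σ p log₂ p ≈ 2.6936 bits.
Huffman merges: 29/500+89/1000→147/1000; 23/200+147/1000→131/500; 149/1000+33/200→157/500; 199/1000+9/40→53/125; 131/500+157/500→72/125; 53/125+72/125→1. L = 2723/1000 ≈ 2.7230.
L − H = 2.7230 − 2.6936 = 0.029 bits.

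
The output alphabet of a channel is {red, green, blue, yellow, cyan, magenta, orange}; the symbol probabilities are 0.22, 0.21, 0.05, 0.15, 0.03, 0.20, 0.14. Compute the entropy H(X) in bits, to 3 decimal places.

H = −Σ pᵢ log₂ pᵢ.
−0.22·log₂(0.22) = 0.4806
−0.21·log₂(0.21) = 0.4728
−0.05·log₂(0.05) = 0.2161
−0.15·log₂(0.15) = 0.4105
−0.03·log₂(0.03) = 0.1518
−0.20·log₂(0.20) = 0.4644
−0.14·log₂(0.14) = 0.3971
Sum ≈ 2.5933 → 2.593 bits.

2.593 bits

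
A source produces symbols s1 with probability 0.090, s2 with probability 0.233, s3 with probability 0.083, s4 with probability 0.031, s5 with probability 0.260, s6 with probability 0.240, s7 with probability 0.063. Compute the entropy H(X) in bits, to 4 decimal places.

2.5064 bits

H = −Σ pᵢ log₂ pᵢ.
−0.090·log₂(0.090) = 0.3127
−0.233·log₂(0.233) = 0.4897
−0.083·log₂(0.083) = 0.2980
−0.031·log₂(0.031) = 0.1554
−0.260·log₂(0.260) = 0.5053
−0.240·log₂(0.240) = 0.4941
−0.063·log₂(0.063) = 0.2513
Sum ≈ 2.5064 → 2.5064 bits.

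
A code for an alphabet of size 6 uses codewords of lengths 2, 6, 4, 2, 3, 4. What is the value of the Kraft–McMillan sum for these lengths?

0.765625

With common denominator 2^6 = 64: Σ 2^(−ℓᵢ) = 16/64 + 1/64 + 4/64 + 16/64 + 8/64 + 4/64 = 49/64 = 0.765625.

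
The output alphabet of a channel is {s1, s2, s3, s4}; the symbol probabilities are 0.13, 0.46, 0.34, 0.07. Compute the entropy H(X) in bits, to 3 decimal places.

1.696 bits

H = −Σ pᵢ log₂ pᵢ.
−0.13·log₂(0.13) = 0.3826
−0.46·log₂(0.46) = 0.5153
−0.34·log₂(0.34) = 0.5292
−0.07·log₂(0.07) = 0.2686
Sum ≈ 1.6957 → 1.696 bits.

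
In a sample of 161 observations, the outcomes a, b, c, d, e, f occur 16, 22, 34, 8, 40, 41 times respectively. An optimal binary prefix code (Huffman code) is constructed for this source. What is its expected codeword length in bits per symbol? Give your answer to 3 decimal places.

Probabilities are the counts divided by 161.
Repeatedly combine the two least-probable nodes; the expected code length is the sum of the merged weights.
merge 8/161 + 16/161 → 24/161
merge 22/161 + 24/161 → 2/7
merge 34/161 + 40/161 → 74/161
merge 41/161 + 2/7 → 87/161
merge 74/161 + 87/161 → 1
L = 24/161 + 2/7 + 74/161 + 87/161 + 1 = 56/23 ≈ 2.435 bits/symbol.

2.435 bits/symbol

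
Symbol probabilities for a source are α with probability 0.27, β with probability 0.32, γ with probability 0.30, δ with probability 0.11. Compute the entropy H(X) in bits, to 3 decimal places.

H = −Σ pᵢ log₂ pᵢ.
−0.27·log₂(0.27) = 0.5100
−0.32·log₂(0.32) = 0.5260
−0.30·log₂(0.30) = 0.5211
−0.11·log₂(0.11) = 0.3503
Sum ≈ 1.9074 → 1.907 bits.

1.907 bits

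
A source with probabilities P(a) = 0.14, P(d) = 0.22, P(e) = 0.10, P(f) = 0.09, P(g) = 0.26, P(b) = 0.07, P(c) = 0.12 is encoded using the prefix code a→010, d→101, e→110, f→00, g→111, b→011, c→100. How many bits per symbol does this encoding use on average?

2.91 bits/symbol

L̄ = Σ pᵢ·ℓᵢ = 0.14·3 + 0.22·3 + 0.10·3 + 0.09·2 + 0.26·3 + 0.07·3 + 0.12·3 = 2.91 bits/symbol.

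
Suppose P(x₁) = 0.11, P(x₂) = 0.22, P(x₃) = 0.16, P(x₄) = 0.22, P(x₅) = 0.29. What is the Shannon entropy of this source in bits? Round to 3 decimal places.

H = −Σ pᵢ log₂ pᵢ.
−0.11·log₂(0.11) = 0.3503
−0.22·log₂(0.22) = 0.4806
−0.16·log₂(0.16) = 0.4230
−0.22·log₂(0.22) = 0.4806
−0.29·log₂(0.29) = 0.5179
Sum ≈ 2.2524 → 2.252 bits.

2.252 bits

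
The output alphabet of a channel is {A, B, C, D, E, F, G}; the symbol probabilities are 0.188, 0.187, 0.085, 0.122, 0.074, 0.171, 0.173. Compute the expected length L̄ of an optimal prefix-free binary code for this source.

Repeatedly combine the two least-probable nodes; the expected code length is the sum of the merged weights.
merge 37/500 + 17/200 → 159/1000
merge 61/500 + 159/1000 → 281/1000
merge 171/1000 + 173/1000 → 43/125
merge 187/1000 + 47/250 → 3/8
merge 281/1000 + 43/125 → 5/8
merge 3/8 + 5/8 → 1
L = 159/1000 + 281/1000 + 43/125 + 3/8 + 5/8 + 1 = 348/125 = 2.784 bits/symbol.

2.784 bits/symbol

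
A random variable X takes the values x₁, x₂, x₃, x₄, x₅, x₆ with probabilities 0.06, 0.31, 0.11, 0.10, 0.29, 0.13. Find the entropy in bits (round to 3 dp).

2.350 bits

H = −Σ pᵢ log₂ pᵢ.
−0.06·log₂(0.06) = 0.2435
−0.31·log₂(0.31) = 0.5238
−0.11·log₂(0.11) = 0.3503
−0.10·log₂(0.10) = 0.3322
−0.29·log₂(0.29) = 0.5179
−0.13·log₂(0.13) = 0.3826
Sum ≈ 2.3504 → 2.350 bits.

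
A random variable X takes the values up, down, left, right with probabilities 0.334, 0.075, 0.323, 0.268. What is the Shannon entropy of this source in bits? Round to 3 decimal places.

1.844 bits

H = −Σ pᵢ log₂ pᵢ.
−0.334·log₂(0.334) = 0.5284
−0.075·log₂(0.075) = 0.2803
−0.323·log₂(0.323) = 0.5266
−0.268·log₂(0.268) = 0.5091
Sum ≈ 1.8444 → 1.844 bits.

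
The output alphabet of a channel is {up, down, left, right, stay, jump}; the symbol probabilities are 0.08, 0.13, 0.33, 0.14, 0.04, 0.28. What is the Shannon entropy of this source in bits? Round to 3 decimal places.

H = −Σ pᵢ log₂ pᵢ.
−0.08·log₂(0.08) = 0.2915
−0.13·log₂(0.13) = 0.3826
−0.33·log₂(0.33) = 0.5278
−0.14·log₂(0.14) = 0.3971
−0.04·log₂(0.04) = 0.1858
−0.28·log₂(0.28) = 0.5142
Sum ≈ 2.2991 → 2.299 bits.

2.299 bits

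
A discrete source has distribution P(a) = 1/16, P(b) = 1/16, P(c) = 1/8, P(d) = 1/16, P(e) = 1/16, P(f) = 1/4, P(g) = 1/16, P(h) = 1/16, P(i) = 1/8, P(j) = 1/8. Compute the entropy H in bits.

Each probability is a power of 1/2, so log₂(1/p) is an integer.
H = Σ p·log₂(1/p) = 1/16·4 + 1/16·4 + 1/8·3 + 1/16·4 + 1/16·4 + 1/4·2 + 1/16·4 + 1/16·4 + 1/8·3 + 1/8·3 = 3.125 bits.

3.125 bits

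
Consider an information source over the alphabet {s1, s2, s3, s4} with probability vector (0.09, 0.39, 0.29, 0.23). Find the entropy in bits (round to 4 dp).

H = −Σ pᵢ log₂ pᵢ.
−0.09·log₂(0.09) = 0.3127
−0.39·log₂(0.39) = 0.5298
−0.29·log₂(0.29) = 0.5179
−0.23·log₂(0.23) = 0.4877
Sum ≈ 1.8480 → 1.8480 bits.

1.8480 bits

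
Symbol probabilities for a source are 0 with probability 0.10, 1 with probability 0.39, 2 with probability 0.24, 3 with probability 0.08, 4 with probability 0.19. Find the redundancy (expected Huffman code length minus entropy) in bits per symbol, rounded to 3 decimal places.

Entropy H = −Σ p log₂ p ≈ 2.1029 bits.
Huffman merges: 2/25+1/10→9/50; 9/50+19/100→37/100; 6/25+37/100→61/100; 39/100+61/100→1. L = 54/25 ≈ 2.1600.
L − H = 2.1600 − 2.1029 = 0.057 bits.

0.057 bits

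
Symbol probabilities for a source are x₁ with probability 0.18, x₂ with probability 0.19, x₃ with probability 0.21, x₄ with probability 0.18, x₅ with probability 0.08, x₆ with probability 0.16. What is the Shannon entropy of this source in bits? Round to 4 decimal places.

2.5332 bits

H = −Σ pᵢ log₂ pᵢ.
−0.18·log₂(0.18) = 0.4453
−0.19·log₂(0.19) = 0.4552
−0.21·log₂(0.21) = 0.4728
−0.18·log₂(0.18) = 0.4453
−0.08·log₂(0.08) = 0.2915
−0.16·log₂(0.16) = 0.4230
Sum ≈ 2.5332 → 2.5332 bits.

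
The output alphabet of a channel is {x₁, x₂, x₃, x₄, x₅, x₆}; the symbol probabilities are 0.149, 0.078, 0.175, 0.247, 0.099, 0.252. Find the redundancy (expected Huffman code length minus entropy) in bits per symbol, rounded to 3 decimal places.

0.035 bits

Entropy H = −Σ p log₂ p ≈ 2.4661 bits.
Huffman merges: 39/500+99/1000→177/1000; 149/1000+7/40→81/250; 177/1000+247/1000→53/125; 63/250+81/250→72/125; 53/125+72/125→1. L = 2501/1000 ≈ 2.5010.
L − H = 2.5010 − 2.4661 = 0.035 bits.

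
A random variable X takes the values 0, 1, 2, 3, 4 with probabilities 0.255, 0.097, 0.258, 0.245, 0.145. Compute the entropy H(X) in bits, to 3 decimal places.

H = −Σ pᵢ log₂ pᵢ.
−0.255·log₂(0.255) = 0.5027
−0.097·log₂(0.097) = 0.3265
−0.258·log₂(0.258) = 0.5043
−0.245·log₂(0.245) = 0.4971
−0.145·log₂(0.145) = 0.4040
Sum ≈ 2.2346 → 2.235 bits.

2.235 bits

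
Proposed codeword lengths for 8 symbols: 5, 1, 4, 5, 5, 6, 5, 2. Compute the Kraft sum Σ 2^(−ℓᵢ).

With common denominator 2^6 = 64: Σ 2^(−ℓᵢ) = 2/64 + 32/64 + 4/64 + 2/64 + 2/64 + 1/64 + 2/64 + 16/64 = 61/64 = 0.953125.

0.953125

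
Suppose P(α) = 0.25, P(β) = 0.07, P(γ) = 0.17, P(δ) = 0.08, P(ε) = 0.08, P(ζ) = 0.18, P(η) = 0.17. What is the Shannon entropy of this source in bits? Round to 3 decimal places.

2.666 bits

H = −Σ pᵢ log₂ pᵢ.
−0.25·log₂(0.25) = 0.5000
−0.07·log₂(0.07) = 0.2686
−0.17·log₂(0.17) = 0.4346
−0.08·log₂(0.08) = 0.2915
−0.08·log₂(0.08) = 0.2915
−0.18·log₂(0.18) = 0.4453
−0.17·log₂(0.17) = 0.4346
Sum ≈ 2.6661 → 2.666 bits.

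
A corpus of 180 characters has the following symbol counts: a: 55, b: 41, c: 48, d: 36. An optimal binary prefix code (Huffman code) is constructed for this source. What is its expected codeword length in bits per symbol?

Probabilities are the counts divided by 180.
Repeatedly combine the two least-probable nodes; the expected code length is the sum of the merged weights.
merge 1/5 + 41/180 → 77/180
merge 4/15 + 11/36 → 103/180
merge 77/180 + 103/180 → 1
L = 77/180 + 103/180 + 1 = 2 bits/symbol.

2 bits/symbol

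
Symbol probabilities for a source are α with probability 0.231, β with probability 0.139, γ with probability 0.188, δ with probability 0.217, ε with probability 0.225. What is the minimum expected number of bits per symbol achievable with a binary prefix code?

2.327 bits/symbol

Repeatedly combine the two least-probable nodes; the expected code length is the sum of the merged weights.
merge 139/1000 + 47/250 → 327/1000
merge 217/1000 + 9/40 → 221/500
merge 231/1000 + 327/1000 → 279/500
merge 221/500 + 279/500 → 1
L = 327/1000 + 221/500 + 279/500 + 1 = 2327/1000 = 2.327 bits/symbol.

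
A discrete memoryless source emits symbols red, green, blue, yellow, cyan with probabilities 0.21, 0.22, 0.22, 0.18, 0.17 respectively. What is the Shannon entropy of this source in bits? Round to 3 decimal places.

H = −Σ pᵢ log₂ pᵢ.
−0.21·log₂(0.21) = 0.4728
−0.22·log₂(0.22) = 0.4806
−0.22·log₂(0.22) = 0.4806
−0.18·log₂(0.18) = 0.4453
−0.17·log₂(0.17) = 0.4346
Sum ≈ 2.3139 → 2.314 bits.

2.314 bits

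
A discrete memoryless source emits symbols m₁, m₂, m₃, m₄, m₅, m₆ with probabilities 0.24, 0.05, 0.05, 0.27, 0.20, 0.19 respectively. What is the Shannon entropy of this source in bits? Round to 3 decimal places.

2.356 bits

H = −Σ pᵢ log₂ pᵢ.
−0.24·log₂(0.24) = 0.4941
−0.05·log₂(0.05) = 0.2161
−0.05·log₂(0.05) = 0.2161
−0.27·log₂(0.27) = 0.5100
−0.20·log₂(0.20) = 0.4644
−0.19·log₂(0.19) = 0.4552
Sum ≈ 2.3560 → 2.356 bits.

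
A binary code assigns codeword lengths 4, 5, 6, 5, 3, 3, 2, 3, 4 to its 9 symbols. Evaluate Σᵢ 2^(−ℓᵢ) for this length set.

0.828125

With common denominator 2^6 = 64: Σ 2^(−ℓᵢ) = 4/64 + 2/64 + 1/64 + 2/64 + 8/64 + 8/64 + 16/64 + 8/64 + 4/64 = 53/64 = 0.828125.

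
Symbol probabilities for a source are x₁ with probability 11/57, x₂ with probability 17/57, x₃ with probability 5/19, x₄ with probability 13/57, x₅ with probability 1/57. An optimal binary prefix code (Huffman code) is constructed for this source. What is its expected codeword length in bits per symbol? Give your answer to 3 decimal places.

2.211 bits/symbol

Repeatedly combine the two least-probable nodes; the expected code length is the sum of the merged weights.
merge 1/57 + 11/57 → 4/19
merge 4/19 + 13/57 → 25/57
merge 5/19 + 17/57 → 32/57
merge 25/57 + 32/57 → 1
L = 4/19 + 25/57 + 32/57 + 1 = 42/19 ≈ 2.211 bits/symbol.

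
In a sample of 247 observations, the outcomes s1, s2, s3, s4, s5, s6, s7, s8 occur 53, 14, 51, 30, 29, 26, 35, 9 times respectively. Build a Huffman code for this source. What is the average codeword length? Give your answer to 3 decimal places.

2.870 bits/symbol

Probabilities are the counts divided by 247.
Repeatedly combine the two least-probable nodes; the expected code length is the sum of the merged weights.
merge 9/247 + 14/247 → 23/247
merge 23/247 + 2/19 → 49/247
merge 29/247 + 30/247 → 59/247
merge 35/247 + 49/247 → 84/247
merge 51/247 + 53/247 → 8/19
merge 59/247 + 84/247 → 11/19
merge 8/19 + 11/19 → 1
L = 23/247 + 49/247 + 59/247 + 84/247 + 8/19 + 11/19 + 1 = 709/247 ≈ 2.870 bits/symbol.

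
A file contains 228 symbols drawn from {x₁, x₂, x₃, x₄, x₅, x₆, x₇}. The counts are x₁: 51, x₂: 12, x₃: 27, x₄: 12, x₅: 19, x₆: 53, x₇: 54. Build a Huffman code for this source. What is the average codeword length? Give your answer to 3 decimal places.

Probabilities are the counts divided by 228.
Repeatedly combine the two least-probable nodes; the expected code length is the sum of the merged weights.
merge 1/19 + 1/19 → 2/19
merge 1/12 + 2/19 → 43/228
merge 9/76 + 43/228 → 35/114
merge 17/76 + 53/228 → 26/57
merge 9/38 + 35/114 → 31/57
merge 26/57 + 31/57 → 1
L = 2/19 + 43/228 + 35/114 + 26/57 + 31/57 + 1 = 593/228 ≈ 2.601 bits/symbol.

2.601 bits/symbol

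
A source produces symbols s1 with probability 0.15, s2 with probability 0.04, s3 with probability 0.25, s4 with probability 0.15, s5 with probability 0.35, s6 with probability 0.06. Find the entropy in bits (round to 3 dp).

H = −Σ pᵢ log₂ pᵢ.
−0.15·log₂(0.15) = 0.4105
−0.04·log₂(0.04) = 0.1858
−0.25·log₂(0.25) = 0.5000
−0.15·log₂(0.15) = 0.4105
−0.35·log₂(0.35) = 0.5301
−0.06·log₂(0.06) = 0.2435
Sum ≈ 2.2805 → 2.280 bits.

2.280 bits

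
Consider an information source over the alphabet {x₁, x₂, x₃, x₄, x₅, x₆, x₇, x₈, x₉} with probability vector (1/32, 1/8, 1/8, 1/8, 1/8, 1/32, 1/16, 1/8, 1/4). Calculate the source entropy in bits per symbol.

2.9375 bits

Each probability is a power of 1/2, so log₂(1/p) is an integer.
H = Σ p·log₂(1/p) = 1/32·5 + 1/8·3 + 1/8·3 + 1/8·3 + 1/8·3 + 1/32·5 + 1/16·4 + 1/8·3 + 1/4·2 = 2.9375 bits.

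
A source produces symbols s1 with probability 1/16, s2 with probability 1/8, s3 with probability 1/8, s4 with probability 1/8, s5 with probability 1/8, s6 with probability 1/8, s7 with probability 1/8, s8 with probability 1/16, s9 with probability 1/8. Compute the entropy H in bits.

3.125 bits

Each probability is a power of 1/2, so log₂(1/p) is an integer.
H = Σ p·log₂(1/p) = 1/16·4 + 1/8·3 + 1/8·3 + 1/8·3 + 1/8·3 + 1/8·3 + 1/8·3 + 1/16·4 + 1/8·3 = 3.125 bits.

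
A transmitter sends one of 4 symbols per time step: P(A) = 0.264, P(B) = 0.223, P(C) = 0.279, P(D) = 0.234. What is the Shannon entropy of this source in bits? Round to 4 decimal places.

1.9942 bits

H = −Σ pᵢ log₂ pᵢ.
−0.264·log₂(0.264) = 0.5072
−0.223·log₂(0.223) = 0.4828
−0.279·log₂(0.279) = 0.5138
−0.234·log₂(0.234) = 0.4903
Sum ≈ 1.9942 → 1.9942 bits.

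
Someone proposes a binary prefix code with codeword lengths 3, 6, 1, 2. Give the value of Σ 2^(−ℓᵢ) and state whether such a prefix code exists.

0.890625; yes

With common denominator 2^6 = 64: Σ 2^(−ℓᵢ) = 8/64 + 1/64 + 32/64 + 16/64 = 57/64 = 0.890625.
Kraft's inequality requires Σ ≤ 1; here Σ = 0.890625 ≤ 1, so such a prefix code exists.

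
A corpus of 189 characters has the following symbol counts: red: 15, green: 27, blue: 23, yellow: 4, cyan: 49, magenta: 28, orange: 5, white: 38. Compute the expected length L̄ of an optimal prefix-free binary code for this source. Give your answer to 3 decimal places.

2.714 bits/symbol

Probabilities are the counts divided by 189.
Repeatedly combine the two least-probable nodes; the expected code length is the sum of the merged weights.
merge 4/189 + 5/189 → 1/21
merge 1/21 + 5/63 → 8/63
merge 23/189 + 8/63 → 47/189
merge 1/7 + 4/27 → 55/189
merge 38/189 + 47/189 → 85/189
merge 7/27 + 55/189 → 104/189
merge 85/189 + 104/189 → 1
L = 1/21 + 8/63 + 47/189 + 55/189 + 85/189 + 104/189 + 1 = 19/7 ≈ 2.714 bits/symbol.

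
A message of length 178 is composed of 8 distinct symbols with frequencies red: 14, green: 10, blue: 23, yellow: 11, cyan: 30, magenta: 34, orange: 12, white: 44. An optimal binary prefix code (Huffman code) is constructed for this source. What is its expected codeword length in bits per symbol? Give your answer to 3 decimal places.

Probabilities are the counts divided by 178.
Repeatedly combine the two least-probable nodes; the expected code length is the sum of the merged weights.
merge 5/89 + 11/178 → 21/178
merge 6/89 + 7/89 → 13/89
merge 21/178 + 23/178 → 22/89
merge 13/89 + 15/89 → 28/89
merge 17/89 + 22/89 → 39/89
merge 22/89 + 28/89 → 50/89
merge 39/89 + 50/89 → 1
L = 21/178 + 13/89 + 22/89 + 28/89 + 39/89 + 50/89 + 1 = 503/178 ≈ 2.826 bits/symbol.

2.826 bits/symbol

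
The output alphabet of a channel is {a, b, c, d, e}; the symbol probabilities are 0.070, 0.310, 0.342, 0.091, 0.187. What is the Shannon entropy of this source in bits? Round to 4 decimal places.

H = −Σ pᵢ log₂ pᵢ.
−0.070·log₂(0.070) = 0.2686
−0.310·log₂(0.310) = 0.5238
−0.342·log₂(0.342) = 0.5294
−0.091·log₂(0.091) = 0.3147
−0.187·log₂(0.187) = 0.4523
Sum ≈ 2.0888 → 2.0888 bits.

2.0888 bits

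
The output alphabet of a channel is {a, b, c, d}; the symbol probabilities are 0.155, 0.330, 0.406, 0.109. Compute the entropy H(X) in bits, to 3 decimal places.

H = −Σ pᵢ log₂ pᵢ.
−0.155·log₂(0.155) = 0.4169
−0.330·log₂(0.330) = 0.5278
−0.406·log₂(0.406) = 0.5280
−0.109·log₂(0.109) = 0.3485
Sum ≈ 1.8212 → 1.821 bits.

1.821 bits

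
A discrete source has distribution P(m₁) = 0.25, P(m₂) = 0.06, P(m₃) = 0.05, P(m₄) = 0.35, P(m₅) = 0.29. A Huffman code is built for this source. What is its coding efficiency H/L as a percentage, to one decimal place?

95.1%

Entropy H = −Σ p log₂ p ≈ 2.0076 bits.
Huffman merges: 1/20+3/50→11/100; 11/100+1/4→9/25; 29/100+7/20→16/25; 9/25+16/25→1. L = 211/100 ≈ 2.1100.
Efficiency = H/L = 2.0076/2.1100 = 95.1%.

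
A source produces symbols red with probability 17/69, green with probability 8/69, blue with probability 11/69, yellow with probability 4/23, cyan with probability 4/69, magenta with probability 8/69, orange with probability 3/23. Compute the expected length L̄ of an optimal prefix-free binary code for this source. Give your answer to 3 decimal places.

2.754 bits/symbol

Repeatedly combine the two least-probable nodes; the expected code length is the sum of the merged weights.
merge 4/69 + 8/69 → 4/23
merge 8/69 + 3/23 → 17/69
merge 11/69 + 4/23 → 1/3
merge 4/23 + 17/69 → 29/69
merge 17/69 + 1/3 → 40/69
merge 29/69 + 40/69 → 1
L = 4/23 + 17/69 + 1/3 + 29/69 + 40/69 + 1 = 190/69 ≈ 2.754 bits/symbol.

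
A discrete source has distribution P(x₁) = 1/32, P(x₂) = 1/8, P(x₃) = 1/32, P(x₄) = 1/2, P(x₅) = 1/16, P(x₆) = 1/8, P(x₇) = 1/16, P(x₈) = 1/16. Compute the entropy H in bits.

Each probability is a power of 1/2, so log₂(1/p) is an integer.
H = Σ p·log₂(1/p) = 1/32·5 + 1/8·3 + 1/32·5 + 1/2·1 + 1/16·4 + 1/8·3 + 1/16·4 + 1/16·4 = 2.3125 bits.

2.3125 bits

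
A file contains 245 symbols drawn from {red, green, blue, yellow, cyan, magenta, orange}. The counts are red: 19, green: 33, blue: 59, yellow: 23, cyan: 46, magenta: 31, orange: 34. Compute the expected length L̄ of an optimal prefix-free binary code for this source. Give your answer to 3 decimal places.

2.743 bits/symbol

Probabilities are the counts divided by 245.
Repeatedly combine the two least-probable nodes; the expected code length is the sum of the merged weights.
merge 19/245 + 23/245 → 6/35
merge 31/245 + 33/245 → 64/245
merge 34/245 + 6/35 → 76/245
merge 46/245 + 59/245 → 3/7
merge 64/245 + 76/245 → 4/7
merge 3/7 + 4/7 → 1
L = 6/35 + 64/245 + 76/245 + 3/7 + 4/7 + 1 = 96/35 ≈ 2.743 bits/symbol.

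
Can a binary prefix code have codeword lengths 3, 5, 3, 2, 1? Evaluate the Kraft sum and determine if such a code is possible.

With common denominator 2^5 = 32: Σ 2^(−ℓᵢ) = 4/32 + 1/32 + 4/32 + 8/32 + 16/32 = 33/32 = 1.03125.
Kraft's inequality requires Σ ≤ 1; here Σ = 1.03125 > 1, so no such prefix code exists.

1.03125; no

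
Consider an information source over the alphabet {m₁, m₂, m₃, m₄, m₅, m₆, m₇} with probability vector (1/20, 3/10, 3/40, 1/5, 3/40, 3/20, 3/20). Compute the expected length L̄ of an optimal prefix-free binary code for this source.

Repeatedly combine the two least-probable nodes; the expected code length is the sum of the merged weights.
merge 1/20 + 3/40 → 1/8
merge 3/40 + 1/8 → 1/5
merge 3/20 + 3/20 → 3/10
merge 1/5 + 1/5 → 2/5
merge 3/10 + 3/10 → 3/5
merge 2/5 + 3/5 → 1
L = 1/8 + 1/5 + 3/10 + 2/5 + 3/5 + 1 = 21/8 = 2.625 bits/symbol.

2.625 bits/symbol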